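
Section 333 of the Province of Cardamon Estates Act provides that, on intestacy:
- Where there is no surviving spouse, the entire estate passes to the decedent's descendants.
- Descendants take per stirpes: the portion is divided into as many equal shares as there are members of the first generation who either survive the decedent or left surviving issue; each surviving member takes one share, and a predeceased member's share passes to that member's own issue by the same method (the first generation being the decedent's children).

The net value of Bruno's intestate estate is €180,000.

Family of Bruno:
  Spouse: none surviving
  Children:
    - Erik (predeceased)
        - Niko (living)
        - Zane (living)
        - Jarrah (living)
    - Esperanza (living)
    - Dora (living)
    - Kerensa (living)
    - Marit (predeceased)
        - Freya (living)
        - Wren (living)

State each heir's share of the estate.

The entire €180,000 passes to the descendants.
That amount (€180,000) is divided into 5 shares of €36,000: Esperanza, Dora, and Kerensa each take €36,000; Erik's €36,000 share passes to Erik's issue; Marit's €36,000 share passes to Marit's issue.
Erik's share (€36,000) is divided into 3 shares of €12,000: Niko, Zane, and Jarrah each take €12,000.
Marit's share (€36,000) is divided into 2 shares of €18,000: Freya and Wren each take €18,000.

Niko: €12,000; Zane: €12,000; Jarrah: €12,000; Esperanza: €36,000; Dora: €36,000; Kerensa: €36,000; Freya: €18,000; Wren: €18,000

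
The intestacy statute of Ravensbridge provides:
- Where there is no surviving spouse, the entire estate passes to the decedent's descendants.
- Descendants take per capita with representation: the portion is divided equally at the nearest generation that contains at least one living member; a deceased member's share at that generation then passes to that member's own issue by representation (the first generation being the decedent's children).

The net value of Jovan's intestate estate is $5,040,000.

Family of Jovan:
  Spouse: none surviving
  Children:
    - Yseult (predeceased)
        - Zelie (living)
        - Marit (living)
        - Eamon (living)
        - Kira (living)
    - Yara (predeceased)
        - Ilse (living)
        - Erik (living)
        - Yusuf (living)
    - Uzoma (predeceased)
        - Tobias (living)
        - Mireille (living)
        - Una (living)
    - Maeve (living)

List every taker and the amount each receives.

The entire $5,040,000 passes to the descendants.
That amount ($5,040,000) is divided into 4 shares of $1,260,000: Maeve takes $1,260,000; Yseult's $1,260,000 share passes to Yseult's issue; Yara's $1,260,000 share passes to Yara's issue; Uzoma's $1,260,000 share passes to Uzoma's issue.
Yseult's share ($1,260,000) is divided into 4 shares of $315,000: Zelie, Marit, Eamon, and Kira each take $315,000.
Yara's share ($1,260,000) is divided into 3 shares of $420,000: Ilse, Erik, and Yusuf each take $420,000.
Uzoma's share ($1,260,000) is divided into 3 shares of $420,000: Tobias, Mireille, and Una each take $420,000.

Zelie: $315,000; Marit: $315,000; Eamon: $315,000; Kira: $315,000; Ilse: $420,000; Erik: $420,000; Yusuf: $420,000; Tobias: $420,000; Mireille: $420,000; Una: $420,000; Maeve: $1,260,000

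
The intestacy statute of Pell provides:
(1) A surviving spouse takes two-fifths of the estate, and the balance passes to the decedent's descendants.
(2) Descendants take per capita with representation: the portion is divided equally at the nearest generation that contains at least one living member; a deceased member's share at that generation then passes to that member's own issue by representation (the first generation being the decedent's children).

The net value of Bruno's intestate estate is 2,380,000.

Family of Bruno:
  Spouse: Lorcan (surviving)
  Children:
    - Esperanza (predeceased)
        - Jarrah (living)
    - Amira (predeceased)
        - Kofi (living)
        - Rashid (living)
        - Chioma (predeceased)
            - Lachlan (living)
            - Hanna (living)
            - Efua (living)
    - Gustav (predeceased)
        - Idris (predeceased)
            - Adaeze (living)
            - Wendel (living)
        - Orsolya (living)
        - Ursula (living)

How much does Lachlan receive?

Lorcan takes two-fifths of 2,380,000 = 952,000. The remaining 1,428,000 passes to the descendants.
No child survives, so the initial division is made at the grandchildren's generation.
The descendants' portion (1,428,000) is divided into 7 shares of 204,000: Jarrah, Kofi, Rashid, Orsolya, and Ursula each take 204,000; Chioma's 204,000 share passes to Chioma's issue; Idris's 204,000 share passes to Idris's issue.
Chioma's share (204,000) is divided into 3 shares of 68,000: Lachlan, Hanna, and Efua each take 68,000.
Idris's share (204,000) is divided into 2 shares of 102,000: Adaeze and Wendel each take 102,000.

Lachlan receives 68,000.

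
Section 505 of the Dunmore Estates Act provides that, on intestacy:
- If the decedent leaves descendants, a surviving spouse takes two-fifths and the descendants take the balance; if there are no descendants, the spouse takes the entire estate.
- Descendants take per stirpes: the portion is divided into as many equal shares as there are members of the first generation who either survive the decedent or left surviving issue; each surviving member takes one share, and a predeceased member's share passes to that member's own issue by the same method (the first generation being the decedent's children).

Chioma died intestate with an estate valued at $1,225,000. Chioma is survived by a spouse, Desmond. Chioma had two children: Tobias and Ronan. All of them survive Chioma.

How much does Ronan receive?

Desmond takes two-fifths of $1,225,000 = $490,000. The remaining $735,000 passes to the descendants.
The descendants' portion ($735,000) is divided into 2 shares of $367,500: Tobias and Ronan each take $367,500.

Ronan receives $367,500.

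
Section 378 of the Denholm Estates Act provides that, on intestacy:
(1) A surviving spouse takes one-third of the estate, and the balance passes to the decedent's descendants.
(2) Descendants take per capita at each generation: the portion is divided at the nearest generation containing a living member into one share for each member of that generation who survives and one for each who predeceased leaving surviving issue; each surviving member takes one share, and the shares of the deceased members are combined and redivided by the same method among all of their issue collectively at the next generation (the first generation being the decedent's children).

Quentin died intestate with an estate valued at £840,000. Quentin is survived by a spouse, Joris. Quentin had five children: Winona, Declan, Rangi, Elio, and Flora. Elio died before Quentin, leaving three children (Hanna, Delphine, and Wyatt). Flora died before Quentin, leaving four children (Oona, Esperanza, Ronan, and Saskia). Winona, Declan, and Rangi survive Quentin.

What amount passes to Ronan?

Joris takes one-third of £840,000 = £280,000. The remaining £560,000 passes to the descendants.
The descendants' portion (£560,000) is divided at the children's generation into 5 shares of £112,000. Winona, Declan, and Rangi each take £112,000. The 2 shares of the deceased (Elio and Flora) are combined into a pool of £224,000.
That pool (£224,000) is divided at the grandchildren's generation equally among Hanna, Delphine, Wyatt, Oona, Esperanza, Ronan, and Saskia: £32,000 each.

Ronan receives £32,000.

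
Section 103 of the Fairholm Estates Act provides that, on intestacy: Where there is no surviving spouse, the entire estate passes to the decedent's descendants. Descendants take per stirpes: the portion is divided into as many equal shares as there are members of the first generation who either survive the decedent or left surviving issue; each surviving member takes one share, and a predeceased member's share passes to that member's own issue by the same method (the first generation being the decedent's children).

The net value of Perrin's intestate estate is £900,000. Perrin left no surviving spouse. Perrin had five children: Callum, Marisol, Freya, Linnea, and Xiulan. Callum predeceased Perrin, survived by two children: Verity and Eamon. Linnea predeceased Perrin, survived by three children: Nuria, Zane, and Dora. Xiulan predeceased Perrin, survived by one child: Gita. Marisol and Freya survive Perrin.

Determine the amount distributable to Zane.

Zane receives £60,000.

The entire £900,000 passes to the descendants.
That amount (£900,000) is divided into 5 shares of £180,000: Marisol and Freya each take £180,000; Callum's £180,000 share passes to Callum's issue; Linnea's £180,000 share passes to Linnea's issue; Xiulan's £180,000 share passes to Xiulan's issue.
Callum's share (£180,000) is divided into 2 shares of £90,000: Verity and Eamon each take £90,000.
Linnea's share (£180,000) is divided into 3 shares of £60,000: Nuria, Zane, and Dora each take £60,000.
Xiulan's share (£180,000) passes entirely to Gita.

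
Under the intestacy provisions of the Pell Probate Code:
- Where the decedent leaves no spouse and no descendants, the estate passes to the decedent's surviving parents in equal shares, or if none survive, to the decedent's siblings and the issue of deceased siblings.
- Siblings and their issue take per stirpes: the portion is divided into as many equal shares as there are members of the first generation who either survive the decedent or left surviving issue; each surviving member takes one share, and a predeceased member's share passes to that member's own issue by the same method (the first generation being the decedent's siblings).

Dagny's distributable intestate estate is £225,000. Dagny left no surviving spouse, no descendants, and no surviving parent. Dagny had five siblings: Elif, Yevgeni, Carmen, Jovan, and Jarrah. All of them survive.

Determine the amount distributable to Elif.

The entire £225,000 passes to the siblings and their issue.
That amount (£225,000) is divided into 5 shares of £45,000: Elif, Yevgeni, Carmen, Jovan, and Jarrah each take £45,000.

Elif receives £45,000.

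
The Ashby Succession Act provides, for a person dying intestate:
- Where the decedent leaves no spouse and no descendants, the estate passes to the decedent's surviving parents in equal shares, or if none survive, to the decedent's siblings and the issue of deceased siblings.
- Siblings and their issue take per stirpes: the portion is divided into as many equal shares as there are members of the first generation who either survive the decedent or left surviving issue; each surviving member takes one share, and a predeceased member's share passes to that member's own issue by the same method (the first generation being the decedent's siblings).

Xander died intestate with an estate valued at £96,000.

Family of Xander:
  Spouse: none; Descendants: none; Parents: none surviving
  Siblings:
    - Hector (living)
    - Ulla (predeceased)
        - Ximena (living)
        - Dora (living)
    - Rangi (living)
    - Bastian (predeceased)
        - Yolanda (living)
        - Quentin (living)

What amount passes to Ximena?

The entire £96,000 passes to the siblings and their issue.
That amount (£96,000) is divided into 4 shares of £24,000: Hector and Rangi each take £24,000; Ulla's £24,000 share passes to Ulla's issue; Bastian's £24,000 share passes to Bastian's issue.
Ulla's share (£24,000) is divided into 2 shares of £12,000: Ximena and Dora each take £12,000.
Bastian's share (£24,000) is divided into 2 shares of £12,000: Yolanda and Quentin each take £12,000.

Ximena receives £12,000.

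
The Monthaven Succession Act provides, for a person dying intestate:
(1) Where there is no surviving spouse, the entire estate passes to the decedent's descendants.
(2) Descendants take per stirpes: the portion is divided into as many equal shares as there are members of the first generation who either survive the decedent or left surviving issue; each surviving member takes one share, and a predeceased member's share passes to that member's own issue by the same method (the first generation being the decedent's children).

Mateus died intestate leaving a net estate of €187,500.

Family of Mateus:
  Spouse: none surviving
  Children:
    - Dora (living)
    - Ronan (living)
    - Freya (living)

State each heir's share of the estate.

The entire €187,500 passes to the descendants.
That amount (€187,500) is divided into 3 shares of €62,500: Dora, Ronan, and Freya each take €62,500.

Dora: €62,500; Ronan: €62,500; Freya: €62,500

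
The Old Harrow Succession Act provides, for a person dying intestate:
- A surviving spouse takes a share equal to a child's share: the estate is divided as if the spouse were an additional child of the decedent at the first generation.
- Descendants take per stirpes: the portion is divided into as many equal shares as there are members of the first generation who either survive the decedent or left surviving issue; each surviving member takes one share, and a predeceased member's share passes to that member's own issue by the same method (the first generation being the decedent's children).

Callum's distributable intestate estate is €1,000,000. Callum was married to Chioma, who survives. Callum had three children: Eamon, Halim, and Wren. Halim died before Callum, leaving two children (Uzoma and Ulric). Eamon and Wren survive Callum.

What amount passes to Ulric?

Ulric receives €125,000.

The spouse counts as an additional share at the children's level, so there are 4 primary shares of €250,000. Chioma takes one such share (€250,000).
The children's combined portion (€750,000) is divided into 3 shares of €250,000: Eamon and Wren each take €250,000; Halim's €250,000 share passes to Halim's issue.
Halim's share (€250,000) is divided into 2 shares of €125,000: Uzoma and Ulric each take €125,000.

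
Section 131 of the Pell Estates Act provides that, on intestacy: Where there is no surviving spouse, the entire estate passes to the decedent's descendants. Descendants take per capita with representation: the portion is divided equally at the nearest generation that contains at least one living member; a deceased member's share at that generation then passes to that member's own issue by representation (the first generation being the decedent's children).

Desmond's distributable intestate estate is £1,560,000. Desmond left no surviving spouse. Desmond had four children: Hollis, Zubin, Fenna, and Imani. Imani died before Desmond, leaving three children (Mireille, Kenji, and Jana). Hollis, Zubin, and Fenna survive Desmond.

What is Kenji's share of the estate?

Kenji receives £130,000.

The entire £1,560,000 passes to the descendants.
That amount (£1,560,000) is divided into 4 shares of £390,000: Hollis, Zubin, and Fenna each take £390,000; Imani's £390,000 share passes to Imani's issue.
Imani's share (£390,000) is divided into 3 shares of £130,000: Mireille, Kenji, and Jana each take £130,000.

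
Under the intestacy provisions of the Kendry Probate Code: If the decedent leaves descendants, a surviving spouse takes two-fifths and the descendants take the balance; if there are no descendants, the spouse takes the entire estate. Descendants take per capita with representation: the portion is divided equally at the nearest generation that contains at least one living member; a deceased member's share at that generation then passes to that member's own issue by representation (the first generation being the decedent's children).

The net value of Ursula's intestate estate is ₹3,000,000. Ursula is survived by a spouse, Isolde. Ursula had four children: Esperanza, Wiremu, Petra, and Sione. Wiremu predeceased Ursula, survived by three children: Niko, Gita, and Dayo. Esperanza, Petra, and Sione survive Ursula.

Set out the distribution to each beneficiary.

Isolde takes two-fifths of ₹3,000,000 = ₹1,200,000. The remaining ₹1,800,000 passes to the descendants.
The descendants' portion (₹1,800,000) is divided into 4 shares of ₹450,000: Esperanza, Petra, and Sione each take ₹450,000; Wiremu's ₹450,000 share passes to Wiremu's issue.
Wiremu's share (₹450,000) is divided into 3 shares of ₹150,000: Niko, Gita, and Dayo each take ₹150,000.

Isolde: ₹1,200,000; Esperanza: ₹450,000; Niko: ₹150,000; Gita: ₹150,000; Dayo: ₹150,000; Petra: ₹450,000; Sione: ₹450,000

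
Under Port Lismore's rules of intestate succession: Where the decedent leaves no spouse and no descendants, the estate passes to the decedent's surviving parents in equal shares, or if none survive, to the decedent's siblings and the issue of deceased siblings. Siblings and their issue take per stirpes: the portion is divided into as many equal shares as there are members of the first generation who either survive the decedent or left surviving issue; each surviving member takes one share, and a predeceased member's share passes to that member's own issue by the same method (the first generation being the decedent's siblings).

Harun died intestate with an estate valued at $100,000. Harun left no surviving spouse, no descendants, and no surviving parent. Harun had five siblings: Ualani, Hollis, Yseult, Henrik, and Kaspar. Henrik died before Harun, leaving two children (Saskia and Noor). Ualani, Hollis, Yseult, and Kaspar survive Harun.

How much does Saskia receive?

Saskia receives $10,000.

The entire $100,000 passes to the siblings and their issue.
That amount ($100,000) is divided into 5 shares of $20,000: Ualani, Hollis, Yseult, and Kaspar each take $20,000; Henrik's $20,000 share passes to Henrik's issue.
Henrik's share ($20,000) is divided into 2 shares of $10,000: Saskia and Noor each take $10,000.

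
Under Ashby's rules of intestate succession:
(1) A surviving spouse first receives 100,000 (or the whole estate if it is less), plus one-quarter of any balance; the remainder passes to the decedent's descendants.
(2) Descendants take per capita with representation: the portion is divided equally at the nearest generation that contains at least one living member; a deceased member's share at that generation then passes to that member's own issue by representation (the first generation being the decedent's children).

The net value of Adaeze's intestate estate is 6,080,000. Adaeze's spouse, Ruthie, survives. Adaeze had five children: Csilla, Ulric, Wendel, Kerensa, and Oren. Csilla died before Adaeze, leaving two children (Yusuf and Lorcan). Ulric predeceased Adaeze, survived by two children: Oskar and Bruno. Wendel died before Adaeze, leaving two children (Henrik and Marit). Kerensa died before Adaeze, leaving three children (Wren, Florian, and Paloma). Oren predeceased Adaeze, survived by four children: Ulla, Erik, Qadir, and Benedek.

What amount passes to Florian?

Florian receives 345,000.

Ruthie first takes 100,000, leaving a balance of 5,980,000. Ruthie then takes one-quarter of the balance (1,495,000), for a total of 1,595,000. The remaining 4,485,000 passes to the descendants.
No child survives, so the initial division is made at the grandchildren's generation.
The descendants' portion (4,485,000) is divided into 13 shares of 345,000: Yusuf, Lorcan, Oskar, Bruno, Henrik, Marit, Wren, Florian, Paloma, Ulla, Erik, Qadir, and Benedek each take 345,000.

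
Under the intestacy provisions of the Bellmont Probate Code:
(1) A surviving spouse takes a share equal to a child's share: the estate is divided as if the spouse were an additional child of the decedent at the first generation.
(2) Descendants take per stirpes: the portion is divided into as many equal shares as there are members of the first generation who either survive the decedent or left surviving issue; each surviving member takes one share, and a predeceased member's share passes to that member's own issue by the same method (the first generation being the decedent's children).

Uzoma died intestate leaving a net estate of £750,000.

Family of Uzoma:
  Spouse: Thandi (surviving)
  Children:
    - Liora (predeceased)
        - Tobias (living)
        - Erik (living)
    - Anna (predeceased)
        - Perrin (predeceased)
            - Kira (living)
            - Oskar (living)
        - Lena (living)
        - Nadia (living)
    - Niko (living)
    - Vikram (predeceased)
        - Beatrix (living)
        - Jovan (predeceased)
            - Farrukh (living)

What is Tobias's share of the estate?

Tobias receives £75,000.

The spouse counts as an additional share at the children's level, so there are 5 primary shares of £150,000. Thandi takes one such share (£150,000).
The children's combined portion (£600,000) is divided into 4 shares of £150,000: Niko takes £150,000; Liora's £150,000 share passes to Liora's issue; Anna's £150,000 share passes to Anna's issue; Vikram's £150,000 share passes to Vikram's issue.
Liora's share (£150,000) is divided into 2 shares of £75,000: Tobias and Erik each take £75,000.
Anna's share (£150,000) is divided into 3 shares of £50,000: Lena and Nadia each take £50,000; Perrin's £50,000 share passes to Perrin's issue.
Perrin's share (£50,000) is divided into 2 shares of £25,000: Kira and Oskar each take £25,000.
Vikram's share (£150,000) is divided into 2 shares of £75,000: Beatrix takes £75,000; Jovan's £75,000 share passes to Jovan's issue.
Jovan's share (£75,000) passes entirely to Farrukh.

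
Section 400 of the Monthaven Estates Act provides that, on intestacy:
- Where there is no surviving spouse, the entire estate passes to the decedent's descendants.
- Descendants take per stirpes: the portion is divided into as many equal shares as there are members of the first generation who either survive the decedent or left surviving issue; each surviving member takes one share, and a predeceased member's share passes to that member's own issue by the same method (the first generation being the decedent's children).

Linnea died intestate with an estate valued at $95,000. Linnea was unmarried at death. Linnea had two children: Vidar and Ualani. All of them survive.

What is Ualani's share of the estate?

Ualani receives $47,500.

The entire $95,000 passes to the descendants.
That amount ($95,000) is divided into 2 shares of $47,500: Vidar and Ualani each take $47,500.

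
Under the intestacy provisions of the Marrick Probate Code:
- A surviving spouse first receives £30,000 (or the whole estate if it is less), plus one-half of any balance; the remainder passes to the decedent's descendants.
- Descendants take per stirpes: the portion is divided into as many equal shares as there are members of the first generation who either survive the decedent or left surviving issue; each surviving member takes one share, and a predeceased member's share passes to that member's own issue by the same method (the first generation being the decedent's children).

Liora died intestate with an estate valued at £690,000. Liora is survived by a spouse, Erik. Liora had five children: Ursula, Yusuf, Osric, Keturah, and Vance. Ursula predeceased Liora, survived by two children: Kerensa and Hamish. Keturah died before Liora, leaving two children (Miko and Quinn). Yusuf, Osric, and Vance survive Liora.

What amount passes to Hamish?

Hamish receives £33,000.

Erik first takes £30,000, leaving a balance of £660,000. Erik then takes one-half of the balance (£330,000), for a total of £360,000. The remaining £330,000 passes to the descendants.
The descendants' portion (£330,000) is divided into 5 shares of £66,000: Yusuf, Osric, and Vance each take £66,000; Ursula's £66,000 share passes to Ursula's issue; Keturah's £66,000 share passes to Keturah's issue.
Ursula's share (£66,000) is divided into 2 shares of £33,000: Kerensa and Hamish each take £33,000.
Keturah's share (£66,000) is divided into 2 shares of £33,000: Miko and Quinn each take £33,000.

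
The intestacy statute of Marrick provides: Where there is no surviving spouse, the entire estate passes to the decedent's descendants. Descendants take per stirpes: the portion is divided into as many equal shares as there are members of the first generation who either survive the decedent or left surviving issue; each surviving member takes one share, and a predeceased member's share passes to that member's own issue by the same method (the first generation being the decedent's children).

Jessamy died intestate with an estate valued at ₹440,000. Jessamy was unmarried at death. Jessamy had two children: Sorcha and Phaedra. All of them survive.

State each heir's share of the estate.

Sorcha: ₹220,000; Phaedra: ₹220,000

The entire ₹440,000 passes to the descendants.
That amount (₹440,000) is divided into 2 shares of ₹220,000: Sorcha and Phaedra each take ₹220,000.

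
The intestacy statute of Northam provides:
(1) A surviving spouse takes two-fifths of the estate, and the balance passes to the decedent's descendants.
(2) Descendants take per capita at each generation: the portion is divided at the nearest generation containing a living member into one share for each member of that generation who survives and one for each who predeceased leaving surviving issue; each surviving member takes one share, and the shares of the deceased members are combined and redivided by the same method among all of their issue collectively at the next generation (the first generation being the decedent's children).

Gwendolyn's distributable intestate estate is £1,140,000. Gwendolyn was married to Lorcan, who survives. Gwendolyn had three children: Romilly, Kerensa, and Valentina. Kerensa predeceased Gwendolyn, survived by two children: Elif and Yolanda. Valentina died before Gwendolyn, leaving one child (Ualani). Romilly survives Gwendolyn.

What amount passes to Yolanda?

Lorcan takes two-fifths of £1,140,000 = £456,000. The remaining £684,000 passes to the descendants.
The descendants' portion (£684,000) is divided at the children's generation into 3 shares of £228,000. Romilly takes £228,000. The 2 shares of the deceased (Kerensa and Valentina) are combined into a pool of £456,000.
That pool (£456,000) is divided at the grandchildren's generation equally among Elif, Yolanda, and Ualani: £152,000 each.

Yolanda receives £152,000.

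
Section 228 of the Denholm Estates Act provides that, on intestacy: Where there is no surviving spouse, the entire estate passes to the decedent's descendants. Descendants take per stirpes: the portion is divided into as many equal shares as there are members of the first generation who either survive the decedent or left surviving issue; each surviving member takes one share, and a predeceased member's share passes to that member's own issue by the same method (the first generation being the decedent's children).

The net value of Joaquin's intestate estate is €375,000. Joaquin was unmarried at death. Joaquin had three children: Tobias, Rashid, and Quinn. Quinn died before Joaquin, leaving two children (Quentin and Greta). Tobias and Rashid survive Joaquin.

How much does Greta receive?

The entire €375,000 passes to the descendants.
That amount (€375,000) is divided into 3 shares of €125,000: Tobias and Rashid each take €125,000; Quinn's €125,000 share passes to Quinn's issue.
Quinn's share (€125,000) is divided into 2 shares of €62,500: Quentin and Greta each take €62,500.

Greta receives €62,500.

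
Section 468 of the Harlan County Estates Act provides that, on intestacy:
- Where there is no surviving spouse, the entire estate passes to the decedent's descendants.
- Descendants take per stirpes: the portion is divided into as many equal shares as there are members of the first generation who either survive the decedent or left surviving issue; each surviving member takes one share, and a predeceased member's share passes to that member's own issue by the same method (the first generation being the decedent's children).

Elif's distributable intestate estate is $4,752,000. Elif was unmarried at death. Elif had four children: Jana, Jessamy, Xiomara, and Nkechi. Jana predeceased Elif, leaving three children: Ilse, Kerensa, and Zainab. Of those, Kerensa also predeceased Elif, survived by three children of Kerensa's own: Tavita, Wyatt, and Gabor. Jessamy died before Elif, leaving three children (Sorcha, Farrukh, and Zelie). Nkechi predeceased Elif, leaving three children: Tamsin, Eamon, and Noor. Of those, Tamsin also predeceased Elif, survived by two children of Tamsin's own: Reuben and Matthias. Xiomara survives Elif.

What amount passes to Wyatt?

The entire $4,752,000 passes to the descendants.
That amount ($4,752,000) is divided into 4 shares of $1,188,000: Xiomara takes $1,188,000; Jana's $1,188,000 share passes to Jana's issue; Jessamy's $1,188,000 share passes to Jessamy's issue; Nkechi's $1,188,000 share passes to Nkechi's issue.
Jana's share ($1,188,000) is divided into 3 shares of $396,000: Ilse and Zainab each take $396,000; Kerensa's $396,000 share passes to Kerensa's issue.
Kerensa's share ($396,000) is divided into 3 shares of $132,000: Tavita, Wyatt, and Gabor each take $132,000.
Jessamy's share ($1,188,000) is divided into 3 shares of $396,000: Sorcha, Farrukh, and Zelie each take $396,000.
Nkechi's share ($1,188,000) is divided into 3 shares of $396,000: Eamon and Noor each take $396,000; Tamsin's $396,000 share passes to Tamsin's issue.
Tamsin's share ($396,000) is divided into 2 shares of $198,000: Reuben and Matthias each take $198,000.

Wyatt receives $132,000.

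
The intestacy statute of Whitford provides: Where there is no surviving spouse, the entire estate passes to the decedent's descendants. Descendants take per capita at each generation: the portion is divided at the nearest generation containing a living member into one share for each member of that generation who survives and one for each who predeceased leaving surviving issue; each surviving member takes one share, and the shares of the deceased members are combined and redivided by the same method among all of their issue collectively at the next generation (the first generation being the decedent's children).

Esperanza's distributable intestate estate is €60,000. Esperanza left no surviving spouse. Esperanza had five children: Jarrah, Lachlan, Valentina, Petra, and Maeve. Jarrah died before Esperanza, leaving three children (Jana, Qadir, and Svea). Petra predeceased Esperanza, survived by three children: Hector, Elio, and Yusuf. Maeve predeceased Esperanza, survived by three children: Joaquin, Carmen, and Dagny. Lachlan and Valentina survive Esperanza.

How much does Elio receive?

Elio receives €4,000.

The entire €60,000 passes to the descendants.
That amount (€60,000) is divided at the children's generation into 5 shares of €12,000. Lachlan and Valentina each take €12,000. The 3 shares of the deceased (Jarrah, Petra, and Maeve) are combined into a pool of €36,000.
That pool (€36,000) is divided at the grandchildren's generation equally among Jana, Qadir, Svea, Hector, Elio, Yusuf, Joaquin, Carmen, and Dagny: €4,000 each.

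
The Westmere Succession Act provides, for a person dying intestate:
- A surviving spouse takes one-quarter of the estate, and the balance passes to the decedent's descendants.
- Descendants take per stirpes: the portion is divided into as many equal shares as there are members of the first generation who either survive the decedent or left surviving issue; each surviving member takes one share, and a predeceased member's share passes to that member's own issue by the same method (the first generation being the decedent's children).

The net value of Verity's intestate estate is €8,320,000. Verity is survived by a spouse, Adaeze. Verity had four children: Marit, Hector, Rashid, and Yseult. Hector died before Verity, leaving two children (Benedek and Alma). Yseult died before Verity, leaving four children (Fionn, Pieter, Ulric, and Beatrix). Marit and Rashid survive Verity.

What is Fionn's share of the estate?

Fionn receives €390,000.

Adaeze takes one-quarter of €8,320,000 = €2,080,000. The remaining €6,240,000 passes to the descendants.
The descendants' portion (€6,240,000) is divided into 4 shares of €1,560,000: Marit and Rashid each take €1,560,000; Hector's €1,560,000 share passes to Hector's issue; Yseult's €1,560,000 share passes to Yseult's issue.
Hector's share (€1,560,000) is divided into 2 shares of €780,000: Benedek and Alma each take €780,000.
Yseult's share (€1,560,000) is divided into 4 shares of €390,000: Fionn, Pieter, Ulric, and Beatrix each take €390,000.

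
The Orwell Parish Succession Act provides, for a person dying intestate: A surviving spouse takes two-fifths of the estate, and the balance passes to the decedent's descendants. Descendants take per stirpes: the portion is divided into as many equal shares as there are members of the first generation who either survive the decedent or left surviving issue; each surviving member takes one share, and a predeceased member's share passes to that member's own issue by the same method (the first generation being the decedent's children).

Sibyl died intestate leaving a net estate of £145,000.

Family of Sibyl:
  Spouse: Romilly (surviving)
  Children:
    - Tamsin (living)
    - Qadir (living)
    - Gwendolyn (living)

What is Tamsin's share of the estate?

Romilly takes two-fifths of £145,000 = £58,000. The remaining £87,000 passes to the descendants.
The descendants' portion (£87,000) is divided into 3 shares of £29,000: Tamsin, Qadir, and Gwendolyn each take £29,000.

Tamsin receives £29,000.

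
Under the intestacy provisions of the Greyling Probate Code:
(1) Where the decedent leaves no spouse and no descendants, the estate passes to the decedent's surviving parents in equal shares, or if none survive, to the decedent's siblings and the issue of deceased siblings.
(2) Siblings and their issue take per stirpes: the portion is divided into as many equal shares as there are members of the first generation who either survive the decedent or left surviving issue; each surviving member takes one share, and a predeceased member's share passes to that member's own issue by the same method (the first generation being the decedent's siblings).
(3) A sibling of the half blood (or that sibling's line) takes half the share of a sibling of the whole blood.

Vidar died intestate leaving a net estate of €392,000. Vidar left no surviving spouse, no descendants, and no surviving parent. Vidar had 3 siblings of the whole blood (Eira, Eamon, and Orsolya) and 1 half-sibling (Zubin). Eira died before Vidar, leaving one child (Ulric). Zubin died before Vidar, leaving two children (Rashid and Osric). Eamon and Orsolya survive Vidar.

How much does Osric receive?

The entire €392,000 passes to the siblings and their issue.
Counting each half-blood sibling's line as half a unit, there are 7/2 units in €392,000, so one unit is €112,000. Whole-blood lines (Eira, Eamon, and Orsolya) take €112,000 each; half-blood lines (Zubin) take €56,000 each.
Eira's share (€112,000) passes entirely to Ulric.
Zubin's share (€56,000) is divided into 2 shares of €28,000: Rashid and Osric each take €28,000.

Osric receives €28,000.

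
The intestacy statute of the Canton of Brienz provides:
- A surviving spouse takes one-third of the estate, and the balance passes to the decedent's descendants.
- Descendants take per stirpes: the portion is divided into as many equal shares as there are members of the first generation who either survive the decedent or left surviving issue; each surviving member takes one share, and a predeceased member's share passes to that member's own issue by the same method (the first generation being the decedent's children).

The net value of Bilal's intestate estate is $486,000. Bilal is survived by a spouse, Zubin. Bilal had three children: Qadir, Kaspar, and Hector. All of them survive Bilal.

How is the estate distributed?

Zubin takes one-third of $486,000 = $162,000. The remaining $324,000 passes to the descendants.
The descendants' portion ($324,000) is divided into 3 shares of $108,000: Qadir, Kaspar, and Hector each take $108,000.

Zubin: $162,000; Qadir: $108,000; Kaspar: $108,000; Hector: $108,000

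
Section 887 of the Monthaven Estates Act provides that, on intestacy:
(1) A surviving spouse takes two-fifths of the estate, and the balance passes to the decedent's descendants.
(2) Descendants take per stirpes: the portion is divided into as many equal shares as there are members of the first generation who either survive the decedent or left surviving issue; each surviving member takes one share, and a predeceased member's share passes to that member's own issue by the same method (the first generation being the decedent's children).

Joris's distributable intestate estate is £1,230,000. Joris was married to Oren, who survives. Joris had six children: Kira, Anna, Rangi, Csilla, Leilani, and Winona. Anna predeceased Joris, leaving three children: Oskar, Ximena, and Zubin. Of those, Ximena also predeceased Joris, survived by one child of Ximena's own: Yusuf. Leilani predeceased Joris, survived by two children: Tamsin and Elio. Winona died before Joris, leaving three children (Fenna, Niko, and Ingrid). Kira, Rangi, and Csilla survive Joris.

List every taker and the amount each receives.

Oren: £492,000; Kira: £123,000; Oskar: £41,000; Yusuf: £41,000; Zubin: £41,000; Rangi: £123,000; Csilla: £123,000; Tamsin: £61,500; Elio: £61,500; Fenna: £41,000; Niko: £41,000; Ingrid: £41,000

Oren takes two-fifths of £1,230,000 = £492,000. The remaining £738,000 passes to the descendants.
The descendants' portion (£738,000) is divided into 6 shares of £123,000: Kira, Rangi, and Csilla each take £123,000; Anna's £123,000 share passes to Anna's issue; Leilani's £123,000 share passes to Leilani's issue; Winona's £123,000 share passes to Winona's issue.
Anna's share (£123,000) is divided into 3 shares of £41,000: Oskar and Zubin each take £41,000; Ximena's £41,000 share passes to Ximena's issue.
Ximena's share (£41,000) passes entirely to Yusuf.
Leilani's share (£123,000) is divided into 2 shares of £61,500: Tamsin and Elio each take £61,500.
Winona's share (£123,000) is divided into 3 shares of £41,000: Fenna, Niko, and Ingrid each take £41,000.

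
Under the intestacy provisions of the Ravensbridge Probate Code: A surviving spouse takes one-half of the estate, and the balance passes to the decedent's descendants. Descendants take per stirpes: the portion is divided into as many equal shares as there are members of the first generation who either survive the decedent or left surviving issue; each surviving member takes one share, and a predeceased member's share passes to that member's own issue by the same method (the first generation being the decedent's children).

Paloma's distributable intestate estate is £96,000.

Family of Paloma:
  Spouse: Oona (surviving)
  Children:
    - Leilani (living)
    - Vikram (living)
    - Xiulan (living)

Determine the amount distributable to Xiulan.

Oona takes one-half of £96,000 = £48,000. The remaining £48,000 passes to the descendants.
The descendants' portion (£48,000) is divided into 3 shares of £16,000: Leilani, Vikram, and Xiulan each take £16,000.

Xiulan receives £16,000.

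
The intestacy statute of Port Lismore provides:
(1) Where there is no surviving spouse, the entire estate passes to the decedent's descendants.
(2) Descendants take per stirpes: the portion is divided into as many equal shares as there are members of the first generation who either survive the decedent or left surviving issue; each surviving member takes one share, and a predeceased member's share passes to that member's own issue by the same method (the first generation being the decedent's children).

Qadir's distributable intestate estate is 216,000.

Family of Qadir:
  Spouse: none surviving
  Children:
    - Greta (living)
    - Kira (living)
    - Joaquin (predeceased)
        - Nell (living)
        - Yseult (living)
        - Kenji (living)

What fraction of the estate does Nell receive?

The entire 216,000 passes to the descendants.
That amount (216,000) is divided into 3 shares of 72,000: Greta and Kira each take 72,000; Joaquin's 72,000 share passes to Joaquin's issue.
Joaquin's share (72,000) is divided into 3 shares of 24,000: Nell, Yseult, and Kenji each take 24,000.

Nell receives 1/9 of the estate.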